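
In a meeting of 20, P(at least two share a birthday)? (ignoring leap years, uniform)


P(all different) = Π(365-i)/365 for i=0..19
= 0.588562
P(match) = 1 - 0.588562 = 0.411438

P ≈ 0.4114 ≈ 41.14%


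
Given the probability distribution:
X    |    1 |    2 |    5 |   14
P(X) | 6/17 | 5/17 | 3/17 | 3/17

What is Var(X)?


E[X] = 73/17
E[X²] = 689/17
Var(X) = E[X²] - (E[X])² = 689/17 - 5329/289 = 6384/289

Var(X) = 6384/289 ≈ 22.0900


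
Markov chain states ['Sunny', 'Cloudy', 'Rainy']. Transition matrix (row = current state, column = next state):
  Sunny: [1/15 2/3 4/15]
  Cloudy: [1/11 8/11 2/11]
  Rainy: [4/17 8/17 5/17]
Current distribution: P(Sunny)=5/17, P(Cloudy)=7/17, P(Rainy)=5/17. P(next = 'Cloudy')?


P(next=Cloudy) = Σᵢ P(now=i)×P(i→Cloudy)
= 5/17×2/3 + 7/17×8/11 + 5/17×8/17
= 10/51 + 56/187 + 40/289 = 6046/9537

P = 6046/9537 ≈ 0.6340


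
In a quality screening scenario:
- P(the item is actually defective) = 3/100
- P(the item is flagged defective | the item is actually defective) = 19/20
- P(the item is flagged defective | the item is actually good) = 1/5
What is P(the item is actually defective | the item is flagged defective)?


Using Bayes' theorem:
P(A|B) = P(B|A)·P(A) / P(B)

P(the item is flagged defective) = 19/20 × 3/100 + 1/5 × 97/100
= 57/2000 + 97/500 = 89/400

P(the item is actually defective|the item is flagged defective) = (57/2000) / (89/400) = 57/445

P(the item is actually defective|the item is flagged defective) = 57/445 ≈ 12.81%


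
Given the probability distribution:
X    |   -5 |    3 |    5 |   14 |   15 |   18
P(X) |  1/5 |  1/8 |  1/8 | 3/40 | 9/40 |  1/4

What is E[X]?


E[X] = Σ x·P(X=x)
= (-5)×(1/5) + (3)×(1/8) + (5)×(1/8) + (14)×(3/40) + (15)×(9/40) + (18)×(1/4)
= 357/40

E[X] = 357/40


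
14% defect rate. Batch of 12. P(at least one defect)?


P(all good) = (43/50)^12 = 39959630797262576401/244140625000000000000
P(≥1 defect) = 204180994202737423599/244140625000000000000

P = 204180994202737423599/244140625000000000000 ≈ 83.63%


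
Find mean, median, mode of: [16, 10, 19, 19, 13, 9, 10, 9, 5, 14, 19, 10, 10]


Sorted: [5, 9, 9, 10, 10, 10, 10, 13, 14, 16, 19, 19, 19]
Mean = 163/13
Median = 10
Freq: {16: 1, 10: 4, 19: 3, 13: 1, 9: 2, 5: 1, 14: 1}
Mode: [10]

Mean=163/13, Median=10, Mode=10


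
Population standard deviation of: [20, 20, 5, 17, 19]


Mean = 81/5
  (20-81/5)²=361/25
  (20-81/5)²=361/25
  (5-81/5)²=3136/25
  (17-81/5)²=16/25
  (19-81/5)²=196/25
Σ(x-μ)² = 814/5
σ² = (814/5)/5 = 814/25

σ = √(814/25) ≈ 5.7061


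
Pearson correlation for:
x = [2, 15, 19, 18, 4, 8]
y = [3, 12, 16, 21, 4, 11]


n=6, Σx=66, Σy=67, Σxy=972, Σx²=994, Σy²=987
r = (6×972 - 66×67)/√((6×994 - 66²)(6×987 - 67²))
= 1410/√(1608×1433) = 1410/√2304264 ≈ 1410/1517.9802 ≈ 0.9289

r ≈ 0.9289


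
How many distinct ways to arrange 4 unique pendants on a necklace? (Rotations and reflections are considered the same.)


Free circular arrangements: rotations and reflections both identified.
(n-1)!/2 = 3!/2 = 6/2 = 3

3


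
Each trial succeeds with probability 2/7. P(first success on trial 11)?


Geometric: P(X=11) = (1-p)^(k-1)×p = (5/7)^10×2/7 = 19531250/1977326743

P(X=11) = 19531250/1977326743 ≈ 0.99%


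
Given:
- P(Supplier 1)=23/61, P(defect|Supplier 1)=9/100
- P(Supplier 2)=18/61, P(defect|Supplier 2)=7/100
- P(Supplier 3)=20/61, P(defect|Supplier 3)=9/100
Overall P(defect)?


P(B) = Σ P(B|Aᵢ)×P(Aᵢ)
  9/100×23/61 = 207/6100
  7/100×18/61 = 63/3050
  9/100×20/61 = 9/305
Sum = 513/6100

P(defect) = 513/6100 ≈ 8.41%


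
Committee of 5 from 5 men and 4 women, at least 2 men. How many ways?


Count by #men:
  2M,3W: C(5,2)×C(4,3)=40
  3M,2W: C(5,3)×C(4,2)=60
  4M,1W: C(5,4)×C(4,1)=20
  5M,0W: C(5,5)×C(4,0)=1
Total = 121

121


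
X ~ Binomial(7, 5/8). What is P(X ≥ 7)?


P(X ≥ 7) = Σ P(X=i) for i=7..7
P(X=7) = 78125/2097152
Sum = 78125/2097152

P(X ≥ 7) = 78125/2097152 ≈ 3.73%


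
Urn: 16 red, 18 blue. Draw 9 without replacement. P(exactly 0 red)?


Hypergeometric: C(16,0)×C(18,9)/C(34,9)
= 1×48620/52451256 = 5/5394

P(X=0) = 5/5394 ≈ 0.09%


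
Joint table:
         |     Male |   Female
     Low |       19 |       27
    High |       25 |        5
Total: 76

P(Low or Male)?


P(Low∨Male) = P(Low) + P(Male) - P(Low∧Male)
= (46 + 44 - 19)/76 = 71/76

P = 71/76 ≈ 93.42%


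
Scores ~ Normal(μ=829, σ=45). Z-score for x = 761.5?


z = (x - μ)/σ = (761.5 - 829)/45 = -1.5

z = -1.5


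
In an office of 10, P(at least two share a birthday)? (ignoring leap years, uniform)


P(all different) = Π(365-i)/365 for i=0..9
= 0.883052
P(match) = 1 - 0.883052 = 0.116948

P ≈ 0.1169 ≈ 11.69%


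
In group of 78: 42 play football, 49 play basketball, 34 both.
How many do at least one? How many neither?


|A∪B| = 42+49-34 = 57
Neither = 78-57 = 21

At least one: 57; Neither: 21


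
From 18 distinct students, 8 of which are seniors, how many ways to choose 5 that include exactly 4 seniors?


Choose 4 of the 8 seniors and 1 of the other 10 students:
C(8,4)×C(10,1) = 70×10 = 700

700


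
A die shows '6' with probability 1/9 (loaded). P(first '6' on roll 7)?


Geometric: P(X=7) = (1-p)^(k-1)×p = (8/9)^6×1/9 = 262144/4782969

P(X=7) = 262144/4782969 ≈ 5.48%


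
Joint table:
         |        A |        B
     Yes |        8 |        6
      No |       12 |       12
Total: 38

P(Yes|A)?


P(Yes|A) = 8/(8+12) = 8/20 = 2/5

P = 2/5 ≈ 40.00%


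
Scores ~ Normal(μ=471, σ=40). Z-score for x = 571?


z = (x - μ)/σ = (571 - 471)/40 = 2.5

z = 2.5


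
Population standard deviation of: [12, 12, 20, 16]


Mean = 60/4 = 15
  (12-15)²=9
  (12-15)²=9
  (20-15)²=25
  (16-15)²=1
Σ(x-μ)² = 44
σ² = 44/4 = 11

σ = √(11) ≈ 3.3166


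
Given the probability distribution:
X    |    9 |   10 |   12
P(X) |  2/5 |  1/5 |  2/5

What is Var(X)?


E[X] = 52/5
E[X²] = 110
Var(X) = E[X²] - (E[X])² = 110 - 2704/25 = 46/25

Var(X) = 46/25 ≈ 1.8400


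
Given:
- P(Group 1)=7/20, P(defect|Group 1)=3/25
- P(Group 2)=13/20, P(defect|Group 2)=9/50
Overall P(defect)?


P(B) = Σ P(B|Aᵢ)×P(Aᵢ)
  3/25×7/20 = 21/500
  9/50×13/20 = 117/1000
Sum = 159/1000

P(defect) = 159/1000 ≈ 15.90%


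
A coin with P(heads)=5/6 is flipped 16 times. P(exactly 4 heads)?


Binomial: P(X=4) = C(16,4)×p^4×(1-p)^12
= 1820 × 625/1296 × 1/2176782336 = 284375/705277476864

P(X=4) = 284375/705277476864 ≈ 0.00%


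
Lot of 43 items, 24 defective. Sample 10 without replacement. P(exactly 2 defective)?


Hypergeometric: C(24,2)×C(19,8)/C(43,10)
= 276×75582/1917334783 = 4968/456617

P(X=2) = 4968/456617 ≈ 1.09%


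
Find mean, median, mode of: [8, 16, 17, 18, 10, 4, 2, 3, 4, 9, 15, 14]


Sorted: [2, 3, 4, 4, 8, 9, 10, 14, 15, 16, 17, 18]
Mean = 120/12 = 10
Median = 19/2
Freq: {8: 1, 16: 1, 17: 1, 18: 1, 10: 1, 4: 2, 2: 1, 3: 1, 9: 1, 15: 1, 14: 1}
Mode: [4]

Mean=10, Median=19/2, Mode=4


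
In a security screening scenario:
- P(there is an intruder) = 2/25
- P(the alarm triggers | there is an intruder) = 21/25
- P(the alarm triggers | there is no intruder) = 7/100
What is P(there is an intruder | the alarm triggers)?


Using Bayes' theorem:
P(A|B) = P(B|A)·P(A) / P(B)

P(the alarm triggers) = 21/25 × 2/25 + 7/100 × 23/25
= 42/625 + 161/2500 = 329/2500

P(there is an intruder|the alarm triggers) = (42/625) / (329/2500) = 24/47

P(there is an intruder|the alarm triggers) = 24/47 ≈ 51.06%


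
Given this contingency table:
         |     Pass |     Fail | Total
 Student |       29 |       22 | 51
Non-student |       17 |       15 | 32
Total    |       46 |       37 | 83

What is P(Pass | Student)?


P(Pass | Student) = 29/(29+22) = 29/51

P(Pass|Student) = 29/51 ≈ 56.86%


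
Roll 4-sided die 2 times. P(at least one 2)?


P(no 2)^2 = (3/4)^2 = 9/16
P(≥1) = 1 - 9/16 = 7/16

P = 7/16 ≈ 43.75%


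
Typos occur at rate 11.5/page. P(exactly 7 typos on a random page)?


Poisson(λ=11.5): P(X=7) = e^(-λ)×λ^k/k!
= e^(-11.5) × 11.5^7 / 7!
≈ 1.01300936e-05 × 26600198.8047 / 5040 ≈ 0.053465

P(X=7) ≈ 0.053465 ≈ 5.35%


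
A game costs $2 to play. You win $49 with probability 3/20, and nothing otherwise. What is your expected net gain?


E[gain] = (49-2)×3/20 + (-2)×17/20
= 141/20 - 17/10 = 107/20

Expected net gain = $107/20 ≈ $5.35


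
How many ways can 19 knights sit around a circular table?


Circular arrangements of 19 distinct objects: fix one position to break rotational symmetry.
(n-1)! = 18! = 6402373705728000

6402373705728000


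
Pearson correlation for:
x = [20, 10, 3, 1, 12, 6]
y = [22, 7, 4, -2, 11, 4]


n=6, Σx=52, Σy=46, Σxy=676, Σx²=690, Σy²=690
r = (6×676 - 52×46)/√((6×690 - 52²)(6×690 - 46²))
= 1664/√(1436×2024) = 1664/√2906464 ≈ 1664/1704.8355 ≈ 0.9760

r ≈ 0.9760


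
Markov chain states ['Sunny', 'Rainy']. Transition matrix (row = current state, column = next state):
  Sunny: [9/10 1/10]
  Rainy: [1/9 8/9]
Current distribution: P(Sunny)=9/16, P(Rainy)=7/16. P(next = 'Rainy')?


P(next=Rainy) = Σᵢ P(now=i)×P(i→Rainy)
= 9/16×1/10 + 7/16×8/9
= 9/160 + 7/18 = 641/1440

P = 641/1440 ≈ 0.4451


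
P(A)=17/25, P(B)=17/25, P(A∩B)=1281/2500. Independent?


P(A)×P(B) = 289/625
P(A∩B) = 1281/2500
Not equal → NOT independent

No, not independent


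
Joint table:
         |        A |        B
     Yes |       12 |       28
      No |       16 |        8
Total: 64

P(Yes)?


P(Yes) = (12+28)/64 = 40/64 = 5/8

P(Yes) = 5/8 ≈ 62.50%


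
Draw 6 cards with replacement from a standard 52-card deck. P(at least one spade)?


P(not a spade) = 39/52 = 3/4
P(none in 6 draws) = (3/4)^6 = 729/4096
P(≥1 spade) = 1 - 729/4096 = 3367/4096

P = 3367/4096 ≈ 82.20%


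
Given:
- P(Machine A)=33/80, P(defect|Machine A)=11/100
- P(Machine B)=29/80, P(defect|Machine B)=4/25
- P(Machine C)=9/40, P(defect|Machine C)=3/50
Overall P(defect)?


P(B) = Σ P(B|Aᵢ)×P(Aᵢ)
  11/100×33/80 = 363/8000
  4/25×29/80 = 29/500
  3/50×9/40 = 27/2000
Sum = 187/1600

P(defect) = 187/1600 ≈ 11.69%


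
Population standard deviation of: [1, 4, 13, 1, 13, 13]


Mean = 45/6 = 15/2
  (1-15/2)²=169/4
  (4-15/2)²=49/4
  (13-15/2)²=121/4
  (1-15/2)²=169/4
  (13-15/2)²=121/4
  (13-15/2)²=121/4
Σ(x-μ)² = 375/2
σ² = (375/2)/6 = 125/4

σ = √(125/4) ≈ 5.5902


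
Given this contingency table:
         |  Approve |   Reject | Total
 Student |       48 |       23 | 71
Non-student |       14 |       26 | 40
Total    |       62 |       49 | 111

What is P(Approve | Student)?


P(Approve | Student) = 48/(48+23) = 48/71

P(Approve|Student) = 48/71 ≈ 67.61%


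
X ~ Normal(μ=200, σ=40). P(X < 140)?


z = (140-200)/40 = -1.5
P(Z < -1.5) = 0.0668

P(X < 140) ≈ 0.0668


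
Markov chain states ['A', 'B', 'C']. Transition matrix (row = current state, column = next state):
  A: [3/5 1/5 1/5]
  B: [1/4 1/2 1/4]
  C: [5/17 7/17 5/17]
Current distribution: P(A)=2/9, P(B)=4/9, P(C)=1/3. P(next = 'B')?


P(next=B) = Σᵢ P(now=i)×P(i→B)
= 2/9×1/5 + 4/9×1/2 + 1/3×7/17
= 2/45 + 2/9 + 7/51 = 103/255

P = 103/255 ≈ 0.4039


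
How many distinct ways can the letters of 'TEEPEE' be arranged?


Letters: 6, freq: {'T': 1, 'E': 4, 'P': 1}
6!/(1!×4!×1!) = 720/24 = 30

30


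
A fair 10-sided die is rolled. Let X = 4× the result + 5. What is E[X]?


E[die] = (1+10)/2 = 11/2
E[X] = 4×11/2 + 5 = 27

E[X] = 27


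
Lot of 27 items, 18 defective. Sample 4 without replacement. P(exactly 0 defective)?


Hypergeometric: C(18,0)×C(9,4)/C(27,4)
= 1×126/17550 = 7/975

P(X=0) = 7/975 ≈ 0.72%


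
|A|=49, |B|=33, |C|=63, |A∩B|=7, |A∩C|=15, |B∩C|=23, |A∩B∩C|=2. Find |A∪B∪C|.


|A∪B∪C| = 49+33+63-7-15-23+2 = 102

|A∪B∪C| = 102


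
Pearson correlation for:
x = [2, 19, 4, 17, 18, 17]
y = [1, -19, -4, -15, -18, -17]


n=6, Σx=77, Σy=-72, Σxy=-1243, Σx²=1283, Σy²=1216
r = (6×(-1243) - 77×(-72))/√((6×1283 - 77²)(6×1216 - (-72)²))
= -1914/√(1769×2112) = -1914/√3736128 ≈ -1914/1932.9066 ≈ -0.9902

r ≈ -0.9902


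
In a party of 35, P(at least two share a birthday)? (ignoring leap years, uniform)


P(all different) = Π(365-i)/365 for i=0..34
= 0.185617
P(match) = 1 - 0.185617 = 0.814383

P ≈ 0.8144 ≈ 81.44%


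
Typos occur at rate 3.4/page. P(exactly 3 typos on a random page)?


Poisson(λ=3.4): P(X=3) = e^(-λ)×λ^k/k!
= e^(-3.4) × 3.4^3 / 3!
≈ 0.03337326996 × 39.304 / 6 ≈ 0.218617

P(X=3) ≈ 0.218617 ≈ 21.86%


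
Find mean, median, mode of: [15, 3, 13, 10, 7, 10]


Sorted: [3, 7, 10, 10, 13, 15]
Mean = 58/6 = 29/3
Median = 10
Freq: {15: 1, 3: 1, 13: 1, 10: 2, 7: 1}
Mode: [10]

Mean=29/3, Median=10, Mode=10


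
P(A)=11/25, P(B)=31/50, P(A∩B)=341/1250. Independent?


P(A)×P(B) = 341/1250
P(A∩B) = 341/1250
Equal ✓ → Independent

Yes, independent


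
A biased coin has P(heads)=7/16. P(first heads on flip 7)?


Geometric: P(X=7) = (1-p)^(k-1)×p = (9/16)^6×7/16 = 3720087/268435456

P(X=7) = 3720087/268435456 ≈ 1.39%


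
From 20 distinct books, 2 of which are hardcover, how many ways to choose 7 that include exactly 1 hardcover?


Choose 1 of the 2 hardcovers and 6 of the other 18 books:
C(2,1)×C(18,6) = 2×18564 = 37128

37128


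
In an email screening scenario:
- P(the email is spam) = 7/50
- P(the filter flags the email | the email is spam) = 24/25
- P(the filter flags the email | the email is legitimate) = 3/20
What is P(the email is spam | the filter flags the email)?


Using Bayes' theorem:
P(A|B) = P(B|A)·P(A) / P(B)

P(the filter flags the email) = 24/25 × 7/50 + 3/20 × 43/50
= 84/625 + 129/1000 = 1317/5000

P(the email is spam|the filter flags the email) = (84/625) / (1317/5000) = 224/439

P(the email is spam|the filter flags the email) = 224/439 ≈ 51.03%


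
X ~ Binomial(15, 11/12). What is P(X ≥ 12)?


P(X ≥ 12) = Σ P(X=i) for i=12..15
P(X=12) = 1427984911408055/15407021574586368
P(X=13) = 1208294925037585/5135673858195456
P(X=14) = 1898749167916205/5135673858195456
P(X=15) = 4177248169415651/15407021574586368
Sum = 3731591339921269/3851755393646592

P(X ≥ 12) = 3731591339921269/3851755393646592 ≈ 96.88%


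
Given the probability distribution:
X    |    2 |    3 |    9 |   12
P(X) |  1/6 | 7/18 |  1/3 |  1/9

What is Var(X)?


E[X] = 35/6
E[X²] = 283/6
Var(X) = E[X²] - (E[X])² = 283/6 - 1225/36 = 473/36

Var(X) = 473/36 ≈ 13.1389


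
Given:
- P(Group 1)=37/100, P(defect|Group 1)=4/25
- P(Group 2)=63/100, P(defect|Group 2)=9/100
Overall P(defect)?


P(B) = Σ P(B|Aᵢ)×P(Aᵢ)
  4/25×37/100 = 37/625
  9/100×63/100 = 567/10000
Sum = 1159/10000

P(defect) = 1159/10000 ≈ 11.59%


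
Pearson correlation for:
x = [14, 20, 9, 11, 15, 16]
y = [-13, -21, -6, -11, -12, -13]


n=6, Σx=85, Σy=-76, Σxy=-1165, Σx²=1279, Σy²=1080
r = (6×(-1165) - 85×(-76))/√((6×1279 - 85²)(6×1080 - (-76)²))
= -530/√(449×704) = -530/√316096 ≈ -530/562.2242 ≈ -0.9427

r ≈ -0.9427


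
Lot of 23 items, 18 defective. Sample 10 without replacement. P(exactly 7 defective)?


Hypergeometric: C(18,7)×C(5,3)/C(23,10)
= 31824×10/1144066 = 9360/33649

P(X=7) = 9360/33649 ≈ 27.82%


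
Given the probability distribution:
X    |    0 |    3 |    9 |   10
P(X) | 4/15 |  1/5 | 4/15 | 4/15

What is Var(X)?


E[X] = 17/3
E[X²] = 751/15
Var(X) = E[X²] - (E[X])² = 751/15 - 289/9 = 808/45

Var(X) = 808/45 ≈ 17.9556


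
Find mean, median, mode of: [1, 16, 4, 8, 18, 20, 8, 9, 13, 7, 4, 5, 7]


Sorted: [1, 4, 4, 5, 7, 7, 8, 8, 9, 13, 16, 18, 20]
Mean = 120/13
Median = 8
Freq: {1: 1, 16: 1, 4: 2, 8: 2, 18: 1, 20: 1, 9: 1, 13: 1, 7: 2, 5: 1}
Mode: [4, 7, 8]

Mean=120/13, Median=8, Mode=[4, 7, 8]


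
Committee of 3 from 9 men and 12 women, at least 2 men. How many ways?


Count by #men:
  2M,1W: C(9,2)×C(12,1)=432
  3M,0W: C(9,3)×C(12,0)=84
Total = 516

516


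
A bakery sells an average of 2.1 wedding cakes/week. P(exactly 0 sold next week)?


Poisson(λ=2.1): P(X=0) = e^(-λ)×λ^k/k!
= e^(-2.1) × 2.1^0 / 0!
≈ 0.1224564283 × 1 / 1 ≈ 0.122456

P(X=0) ≈ 0.122456 ≈ 12.25%


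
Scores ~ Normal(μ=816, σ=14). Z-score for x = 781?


z = (x - μ)/σ = (781 - 816)/14 = -2.5

z = -2.5


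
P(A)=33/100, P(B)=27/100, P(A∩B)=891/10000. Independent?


P(A)×P(B) = 891/10000
P(A∩B) = 891/10000
Equal ✓ → Independent

Yes, independent


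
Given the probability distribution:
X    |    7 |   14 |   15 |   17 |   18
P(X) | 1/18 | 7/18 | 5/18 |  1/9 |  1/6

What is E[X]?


E[X] = Σ x·P(X=x)
= (7)×(1/18) + (14)×(7/18) + (15)×(5/18) + (17)×(1/9) + (18)×(1/6)
= 134/9

E[X] = 134/9


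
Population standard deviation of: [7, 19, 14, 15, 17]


Mean = 72/5
  (7-72/5)²=1369/25
  (19-72/5)²=529/25
  (14-72/5)²=4/25
  (15-72/5)²=9/25
  (17-72/5)²=169/25
Σ(x-μ)² = 416/5
σ² = (416/5)/5 = 416/25

σ = √(416/25) ≈ 4.0792


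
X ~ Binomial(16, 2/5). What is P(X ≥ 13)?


P(X ≥ 13) = Σ P(X=i) for i=13..16
P(X=13) = 24772608/30517578125
P(X=14) = 3538944/30517578125
P(X=15) = 1572864/152587890625
P(X=16) = 65536/152587890625
Sum = 28639232/30517578125

P(X ≥ 13) = 28639232/30517578125 ≈ 0.09%


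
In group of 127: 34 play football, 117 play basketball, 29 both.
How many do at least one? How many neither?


|A∪B| = 34+117-29 = 122
Neither = 127-122 = 5

At least one: 122; Neither: 5


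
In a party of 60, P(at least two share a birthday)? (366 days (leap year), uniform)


P(all different) = Π(366-i)/366 for i=0..59
= 0.005966
P(match) = 1 - 0.005966 = 0.994034

P ≈ 0.9940 ≈ 99.40%


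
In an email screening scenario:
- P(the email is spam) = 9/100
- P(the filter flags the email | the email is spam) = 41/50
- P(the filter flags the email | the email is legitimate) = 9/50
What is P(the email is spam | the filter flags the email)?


Using Bayes' theorem:
P(A|B) = P(B|A)·P(A) / P(B)

P(the filter flags the email) = 41/50 × 9/100 + 9/50 × 91/100
= 369/5000 + 819/5000 = 297/1250

P(the email is spam|the filter flags the email) = (369/5000) / (297/1250) = 41/132

P(the email is spam|the filter flags the email) = 41/132 ≈ 31.06%


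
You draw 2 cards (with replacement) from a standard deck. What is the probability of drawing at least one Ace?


P(not a Ace) = 48/52 = 12/13
P(none in 2 draws) = (12/13)^2 = 144/169
P(≥1 Ace) = 1 - 144/169 = 25/169

P = 25/169 ≈ 14.79%


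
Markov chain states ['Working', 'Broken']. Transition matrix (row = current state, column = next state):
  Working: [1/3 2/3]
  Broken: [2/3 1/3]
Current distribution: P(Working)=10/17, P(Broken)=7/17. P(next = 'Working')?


P(next=Working) = Σᵢ P(now=i)×P(i→Working)
= 10/17×1/3 + 7/17×2/3
= 10/51 + 14/51 = 8/17

P = 8/17 ≈ 0.4706


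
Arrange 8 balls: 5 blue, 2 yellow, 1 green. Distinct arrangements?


8!/(5!×2!×1!) = 168

168


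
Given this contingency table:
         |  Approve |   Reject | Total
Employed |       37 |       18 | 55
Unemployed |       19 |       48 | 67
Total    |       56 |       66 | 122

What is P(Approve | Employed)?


P(Approve | Employed) = 37/(37+18) = 37/55

P(Approve|Employed) = 37/55 ≈ 67.27%


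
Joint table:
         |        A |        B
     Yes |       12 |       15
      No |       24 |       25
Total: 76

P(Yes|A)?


P(Yes|A) = 12/(12+24) = 12/36 = 1/3

P = 1/3 ≈ 33.33%


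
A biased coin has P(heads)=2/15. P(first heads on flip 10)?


Geometric: P(X=10) = (1-p)^(k-1)×p = (13/15)^9×2/15 = 21208998746/576650390625

P(X=10) = 21208998746/576650390625 ≈ 3.68%


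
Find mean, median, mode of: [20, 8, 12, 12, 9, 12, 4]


Sorted: [4, 8, 9, 12, 12, 12, 20]
Mean = 77/7 = 11
Median = 12
Freq: {20: 1, 8: 1, 12: 3, 9: 1, 4: 1}
Mode: [12]

Mean=11, Median=12, Mode=12


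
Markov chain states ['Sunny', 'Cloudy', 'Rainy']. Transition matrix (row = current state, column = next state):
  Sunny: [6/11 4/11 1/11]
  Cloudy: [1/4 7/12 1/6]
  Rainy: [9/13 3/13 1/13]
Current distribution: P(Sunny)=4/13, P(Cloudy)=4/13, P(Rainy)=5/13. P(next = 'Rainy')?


P(next=Rainy) = Σᵢ P(now=i)×P(i→Rainy)
= 4/13×1/11 + 4/13×1/6 + 5/13×1/13
= 4/143 + 2/39 + 5/169 = 607/5577

P = 607/5577 ≈ 0.1088


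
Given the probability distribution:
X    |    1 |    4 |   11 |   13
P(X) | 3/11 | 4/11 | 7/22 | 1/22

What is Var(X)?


E[X] = 64/11
E[X²] = 575/11
Var(X) = E[X²] - (E[X])² = 575/11 - 4096/121 = 2229/121

Var(X) = 2229/121 ≈ 18.4215


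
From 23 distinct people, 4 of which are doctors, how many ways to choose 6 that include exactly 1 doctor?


Choose 1 of the 4 doctors and 5 of the other 19 people:
C(4,1)×C(19,5) = 4×11628 = 46512

46512


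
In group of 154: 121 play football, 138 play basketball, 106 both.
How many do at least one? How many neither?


|A∪B| = 121+138-106 = 153
Neither = 154-153 = 1

At least one: 153; Neither: 1


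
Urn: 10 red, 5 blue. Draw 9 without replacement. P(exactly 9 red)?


Hypergeometric: C(10,9)×C(5,0)/C(15,9)
= 10×1/5005 = 2/1001

P(X=9) = 2/1001 ≈ 0.20%


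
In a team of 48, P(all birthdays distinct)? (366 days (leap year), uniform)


P(all different) = Π(366-i)/366 for i=0..47
= (366/366)×(365/366)×...×(319/366)
= 0.039768

P ≈ 0.0398 ≈ 3.98%


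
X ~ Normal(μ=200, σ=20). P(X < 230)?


z = (230-200)/20 = 1.5
P(Z < 1.5) = 0.9332

P(X < 230) ≈ 0.9332


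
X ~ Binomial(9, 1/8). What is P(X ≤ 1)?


P(X ≤ 1) = Σ P(X=i) for i=0..1
P(X=0) = 40353607/134217728
P(X=1) = 51883209/134217728
Sum = 5764801/8388608

P(X ≤ 1) = 5764801/8388608 ≈ 68.72%


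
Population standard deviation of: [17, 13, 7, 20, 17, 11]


Mean = 85/6
  (17-85/6)²=289/36
  (13-85/6)²=49/36
  (7-85/6)²=1849/36
  (20-85/6)²=1225/36
  (17-85/6)²=289/36
  (11-85/6)²=361/36
Σ(x-μ)² = 677/6
σ² = (677/6)/6 = 677/36

σ = √(677/36) ≈ 4.3365


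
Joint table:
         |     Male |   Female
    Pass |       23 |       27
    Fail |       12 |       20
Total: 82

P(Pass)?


P(Pass) = (23+27)/82 = 50/82 = 25/41

P(Pass) = 25/41 ≈ 60.98%


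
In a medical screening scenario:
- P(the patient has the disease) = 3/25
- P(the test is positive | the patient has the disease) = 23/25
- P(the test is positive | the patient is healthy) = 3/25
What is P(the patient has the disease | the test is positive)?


Using Bayes' theorem:
P(A|B) = P(B|A)·P(A) / P(B)

P(the test is positive) = 23/25 × 3/25 + 3/25 × 22/25
= 69/625 + 66/625 = 27/125

P(the patient has the disease|the test is positive) = (69/625) / (27/125) = 23/45

P(the patient has the disease|the test is positive) = 23/45 ≈ 51.11%


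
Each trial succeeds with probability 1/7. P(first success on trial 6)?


Geometric: P(X=6) = (1-p)^(k-1)×p = (6/7)^5×1/7 = 7776/117649

P(X=6) = 7776/117649 ≈ 6.61%


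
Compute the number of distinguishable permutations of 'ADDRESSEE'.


Letters: 9, freq: {'A': 1, 'D': 2, 'R': 1, 'E': 3, 'S': 2}
9!/(1!×2!×1!×3!×2!) = 362880/24 = 15120

15120


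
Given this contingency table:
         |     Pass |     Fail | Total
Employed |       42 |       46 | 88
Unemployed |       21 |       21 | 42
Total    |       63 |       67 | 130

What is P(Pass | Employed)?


P(Pass | Employed) = 42/(42+46) = 42/88 = 21/44

P(Pass|Employed) = 21/44 ≈ 47.73%


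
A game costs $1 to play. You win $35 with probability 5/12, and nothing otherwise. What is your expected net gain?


E[gain] = (35-1)×5/12 + (-1)×7/12
= 85/6 - 7/12 = 163/12

Expected net gain = $163/12 ≈ $13.58


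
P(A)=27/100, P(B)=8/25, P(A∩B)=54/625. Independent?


P(A)×P(B) = 54/625
P(A∩B) = 54/625
Equal ✓ → Independent

Yes, independent


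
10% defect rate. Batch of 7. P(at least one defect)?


P(all good) = (9/10)^7 = 4782969/10000000
P(≥1 defect) = 5217031/10000000

P = 5217031/10000000 ≈ 52.17%


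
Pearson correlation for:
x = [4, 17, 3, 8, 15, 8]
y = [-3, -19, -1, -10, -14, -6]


n=6, Σx=55, Σy=-53, Σxy=-676, Σx²=667, Σy²=703
r = (6×(-676) - 55×(-53))/√((6×667 - 55²)(6×703 - (-53)²))
= -1141/√(977×1409) = -1141/√1376593 ≈ -1141/1173.2830 ≈ -0.9725

r ≈ -0.9725


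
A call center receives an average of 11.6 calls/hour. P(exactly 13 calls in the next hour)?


Poisson(λ=11.6): P(X=13) = e^(-λ)×λ^k/k!
= e^(-11.6) × 11.6^13 / 13!
≈ 9.166087736e-06 × 6.88579136852e+13 / 6227020800 ≈ 0.101358

P(X=13) ≈ 0.101358 ≈ 10.14%


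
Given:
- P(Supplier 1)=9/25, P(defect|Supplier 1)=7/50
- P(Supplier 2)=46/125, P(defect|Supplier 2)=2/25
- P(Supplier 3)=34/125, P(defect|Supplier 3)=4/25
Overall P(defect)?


P(B) = Σ P(B|Aᵢ)×P(Aᵢ)
  7/50×9/25 = 63/1250
  2/25×46/125 = 92/3125
  4/25×34/125 = 136/3125
Sum = 771/6250

P(defect) = 771/6250 ≈ 12.34%


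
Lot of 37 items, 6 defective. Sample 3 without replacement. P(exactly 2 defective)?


Hypergeometric: C(6,2)×C(31,1)/C(37,3)
= 15×31/7770 = 31/518

P(X=2) = 31/518 ≈ 5.98%


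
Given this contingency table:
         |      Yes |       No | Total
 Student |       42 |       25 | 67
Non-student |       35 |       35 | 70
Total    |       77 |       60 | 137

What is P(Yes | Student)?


P(Yes | Student) = 42/(42+25) = 42/67

P(Yes|Student) = 42/67 ≈ 62.69%


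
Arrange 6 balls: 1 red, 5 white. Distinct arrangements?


6!/(1!×5!) = 6

6


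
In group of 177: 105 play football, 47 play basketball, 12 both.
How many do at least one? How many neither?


|A∪B| = 105+47-12 = 140
Neither = 177-140 = 37

At least one: 140; Neither: 37


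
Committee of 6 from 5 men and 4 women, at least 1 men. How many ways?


Count by #men:
  2M,4W: C(5,2)×C(4,4)=10
  3M,3W: C(5,3)×C(4,3)=40
  4M,2W: C(5,4)×C(4,2)=30
  5M,1W: C(5,5)×C(4,1)=4
Total = 84

84


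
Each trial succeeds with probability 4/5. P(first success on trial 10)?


Geometric: P(X=10) = (1-p)^(k-1)×p = (1/5)^9×4/5 = 4/9765625

P(X=10) = 4/9765625 ≈ 0.00%


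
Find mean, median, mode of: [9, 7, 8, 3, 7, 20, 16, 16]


Sorted: [3, 7, 7, 8, 9, 16, 16, 20]
Mean = 86/8 = 43/4
Median = 17/2
Freq: {9: 1, 7: 2, 8: 1, 3: 1, 20: 1, 16: 2}
Mode: [7, 16]

Mean=43/4, Median=17/2, Mode=[7, 16]


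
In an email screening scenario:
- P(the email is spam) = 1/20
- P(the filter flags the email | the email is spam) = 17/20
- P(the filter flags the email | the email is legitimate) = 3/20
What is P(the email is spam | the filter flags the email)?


Using Bayes' theorem:
P(A|B) = P(B|A)·P(A) / P(B)

P(the filter flags the email) = 17/20 × 1/20 + 3/20 × 19/20
= 17/400 + 57/400 = 37/200

P(the email is spam|the filter flags the email) = (17/400) / (37/200) = 17/74

P(the email is spam|the filter flags the email) = 17/74 ≈ 22.97%


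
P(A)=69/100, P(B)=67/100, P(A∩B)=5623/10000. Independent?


P(A)×P(B) = 4623/10000
P(A∩B) = 5623/10000
Not equal → NOT independent

No, not independent


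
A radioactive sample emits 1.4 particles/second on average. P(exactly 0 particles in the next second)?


Poisson(λ=1.4): P(X=0) = e^(-λ)×λ^k/k!
= e^(-1.4) × 1.4^0 / 0!
≈ 0.2465969639 × 1 / 1 ≈ 0.246597

P(X=0) ≈ 0.246597 ≈ 24.66%


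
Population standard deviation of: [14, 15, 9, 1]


Mean = 39/4
  (14-39/4)²=289/16
  (15-39/4)²=441/16
  (9-39/4)²=9/16
  (1-39/4)²=1225/16
Σ(x-μ)² = 491/4
σ² = (491/4)/4 = 491/16

σ = √(491/16) ≈ 5.5396


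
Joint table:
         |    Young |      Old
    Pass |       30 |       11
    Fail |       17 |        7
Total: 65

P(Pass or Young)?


P(Pass∨Young) = P(Pass) + P(Young) - P(Pass∧Young)
= (41 + 47 - 30)/65 = 58/65

P = 58/65 ≈ 89.23%


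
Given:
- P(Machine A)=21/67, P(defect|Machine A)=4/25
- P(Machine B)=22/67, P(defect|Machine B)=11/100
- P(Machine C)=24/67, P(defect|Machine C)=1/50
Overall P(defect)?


P(B) = Σ P(B|Aᵢ)×P(Aᵢ)
  4/25×21/67 = 84/1675
  11/100×22/67 = 121/3350
  1/50×24/67 = 12/1675
Sum = 313/3350

P(defect) = 313/3350 ≈ 9.34%


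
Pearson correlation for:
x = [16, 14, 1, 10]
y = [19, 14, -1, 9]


n=4, Σx=41, Σy=41, Σxy=589, Σx²=553, Σy²=639
r = (4×589 - 41×41)/√((4×553 - 41²)(4×639 - 41²))
= 675/√(531×875) = 675/√464625 ≈ 675/681.6341 ≈ 0.9903

r ≈ 0.9903


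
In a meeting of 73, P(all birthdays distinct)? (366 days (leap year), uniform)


P(all different) = Π(366-i)/366 for i=0..72
= (366/366)×(365/366)×...×(294/366)
= 0.000449

P ≈ 0.0004 ≈ 0.04%


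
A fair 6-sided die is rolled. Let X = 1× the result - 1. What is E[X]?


E[die] = (1+6)/2 = 7/2
E[X] = 1×7/2 - 1 = 5/2

E[X] = 5/2


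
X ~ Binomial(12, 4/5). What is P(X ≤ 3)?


P(X ≤ 3) = Σ P(X=i) for i=0..3
P(X=0) = 1/244140625
P(X=1) = 48/244140625
P(X=2) = 1056/244140625
P(X=3) = 2816/48828125
Sum = 3037/48828125

P(X ≤ 3) = 3037/48828125 ≈ 0.01%


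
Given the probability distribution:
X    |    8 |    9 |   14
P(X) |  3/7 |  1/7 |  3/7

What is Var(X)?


E[X] = 75/7
E[X²] = 123
Var(X) = E[X²] - (E[X])² = 123 - 5625/49 = 402/49

Var(X) = 402/49 ≈ 8.2041


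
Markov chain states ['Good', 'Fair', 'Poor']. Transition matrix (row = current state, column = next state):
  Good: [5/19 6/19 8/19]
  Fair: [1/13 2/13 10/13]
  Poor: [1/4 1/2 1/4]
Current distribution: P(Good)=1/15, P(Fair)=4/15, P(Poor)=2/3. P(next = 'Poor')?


P(next=Poor) = Σᵢ P(now=i)×P(i→Poor)
= 1/15×8/19 + 4/15×10/13 + 2/3×1/4
= 8/285 + 8/39 + 1/6 = 2963/7410

P = 2963/7410 ≈ 0.3999


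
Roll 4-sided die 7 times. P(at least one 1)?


P(no 1)^7 = (3/4)^7 = 2187/16384
P(≥1) = 1 - 2187/16384 = 14197/16384

P = 14197/16384 ≈ 86.65%


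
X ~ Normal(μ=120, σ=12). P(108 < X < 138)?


z₁=(108-120)/12=-1.0, z₂=(138-120)/12=1.5
P = Φ(1.5) - Φ(-1.0) = 0.933193 - 0.158655 = 0.774538 ≈ 0.7745

P(108 < X < 138) ≈ 0.7745


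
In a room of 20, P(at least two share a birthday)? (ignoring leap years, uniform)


P(all different) = Π(365-i)/365 for i=0..19
= 0.588562
P(match) = 1 - 0.588562 = 0.411438

P ≈ 0.4114 ≈ 41.14%


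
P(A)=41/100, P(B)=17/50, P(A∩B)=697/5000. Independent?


P(A)×P(B) = 697/5000
P(A∩B) = 697/5000
Equal ✓ → Independent

Yes, independent


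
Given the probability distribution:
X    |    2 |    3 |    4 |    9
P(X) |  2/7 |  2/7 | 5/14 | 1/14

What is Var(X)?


E[X] = 7/2
E[X²] = 213/14
Var(X) = E[X²] - (E[X])² = 213/14 - 49/4 = 83/28

Var(X) = 83/28 ≈ 2.9643


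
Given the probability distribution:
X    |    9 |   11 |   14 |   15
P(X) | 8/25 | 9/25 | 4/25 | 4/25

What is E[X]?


E[X] = Σ x·P(X=x)
= (9)×(8/25) + (11)×(9/25) + (14)×(4/25) + (15)×(4/25)
= 287/25

E[X] = 287/25


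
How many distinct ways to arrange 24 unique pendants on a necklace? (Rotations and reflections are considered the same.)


Free circular arrangements: rotations and reflections both identified.
(n-1)!/2 = 23!/2 = 25852016738884976640000/2 = 12926008369442488320000

12926008369442488320000


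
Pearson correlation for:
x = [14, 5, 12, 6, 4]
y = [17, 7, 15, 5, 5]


n=5, Σx=41, Σy=49, Σxy=503, Σx²=417, Σy²=613
r = (5×503 - 41×49)/√((5×417 - 41²)(5×613 - 49²))
= 506/√(404×664) = 506/√268256 ≈ 506/517.9344 ≈ 0.9770

r ≈ 0.9770


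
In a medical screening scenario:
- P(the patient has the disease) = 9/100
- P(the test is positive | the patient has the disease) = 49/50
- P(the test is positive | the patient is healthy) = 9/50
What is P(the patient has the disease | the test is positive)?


Using Bayes' theorem:
P(A|B) = P(B|A)·P(A) / P(B)

P(the test is positive) = 49/50 × 9/100 + 9/50 × 91/100
= 441/5000 + 819/5000 = 63/250

P(the patient has the disease|the test is positive) = (441/5000) / (63/250) = 7/20

P(the patient has the disease|the test is positive) = 7/20 ≈ 35.00%


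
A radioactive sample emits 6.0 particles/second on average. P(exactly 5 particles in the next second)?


Poisson(λ=6.0): P(X=5) = e^(-λ)×λ^k/k!
= e^(-6.0) × 6.0^5 / 5!
≈ 0.002478752177 × 7776 / 120 ≈ 0.160623

P(X=5) ≈ 0.160623 ≈ 16.06%


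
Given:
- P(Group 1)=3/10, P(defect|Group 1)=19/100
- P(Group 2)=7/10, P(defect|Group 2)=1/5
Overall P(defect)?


P(B) = Σ P(B|Aᵢ)×P(Aᵢ)
  19/100×3/10 = 57/1000
  1/5×7/10 = 7/50
Sum = 197/1000

P(defect) = 197/1000 ≈ 19.70%


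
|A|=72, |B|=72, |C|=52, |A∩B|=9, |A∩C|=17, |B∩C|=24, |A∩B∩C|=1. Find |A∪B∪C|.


|A∪B∪C| = 72+72+52-9-17-24+1 = 147

|A∪B∪C| = 147


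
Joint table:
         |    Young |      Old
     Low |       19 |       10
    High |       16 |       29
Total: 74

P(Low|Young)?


P(Low|Young) = 19/(19+16) = 19/35

P = 19/35 ≈ 54.29%


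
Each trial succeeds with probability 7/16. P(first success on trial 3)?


Geometric: P(X=3) = (1-p)^(k-1)×p = (9/16)^2×7/16 = 567/4096

P(X=3) = 567/4096 ≈ 13.84%


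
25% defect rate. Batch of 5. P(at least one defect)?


P(all good) = (3/4)^5 = 243/1024
P(≥1 defect) = 781/1024

P = 781/1024 ≈ 76.27%


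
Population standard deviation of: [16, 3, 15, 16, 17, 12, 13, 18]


Mean = 110/8 = 55/4
  (16-55/4)²=81/16
  (3-55/4)²=1849/16
  (15-55/4)²=25/16
  (16-55/4)²=81/16
  (17-55/4)²=169/16
  (12-55/4)²=49/16
  (13-55/4)²=9/16
  (18-55/4)²=289/16
Σ(x-μ)² = 319/2
σ² = (319/2)/8 = 319/16

σ = √(319/16) ≈ 4.4651


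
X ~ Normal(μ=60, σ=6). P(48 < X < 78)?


z₁=(48-60)/6=-2.0, z₂=(78-60)/6=3.0
P = Φ(3.0) - Φ(-2.0) = 0.998650 - 0.022750 = 0.975900 ≈ 0.9759

P(48 < X < 78) ≈ 0.9759


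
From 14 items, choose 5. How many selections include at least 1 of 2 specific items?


Complement: C(14,5) - C(12,5) = 2002 - 792 = 1210

1210


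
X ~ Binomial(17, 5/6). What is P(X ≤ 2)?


P(X ≤ 2) = Σ P(X=i) for i=0..2
P(X=0) = 1/16926659444736
P(X=1) = 85/16926659444736
P(X=2) = 425/2115832430592
Sum = 581/2821109907456

P(X ≤ 2) = 581/2821109907456 ≈ 0.00%


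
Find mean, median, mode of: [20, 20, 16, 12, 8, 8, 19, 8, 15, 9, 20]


Sorted: [8, 8, 8, 9, 12, 15, 16, 19, 20, 20, 20]
Mean = 155/11
Median = 15
Freq: {20: 3, 16: 1, 12: 1, 8: 3, 19: 1, 15: 1, 9: 1}
Mode: [8, 20]

Mean=155/11, Median=15, Mode=[8, 20]


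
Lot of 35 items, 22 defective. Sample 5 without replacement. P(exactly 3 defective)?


Hypergeometric: C(22,3)×C(13,2)/C(35,5)
= 1540×78/324632 = 195/527

P(X=3) = 195/527 ≈ 37.00%


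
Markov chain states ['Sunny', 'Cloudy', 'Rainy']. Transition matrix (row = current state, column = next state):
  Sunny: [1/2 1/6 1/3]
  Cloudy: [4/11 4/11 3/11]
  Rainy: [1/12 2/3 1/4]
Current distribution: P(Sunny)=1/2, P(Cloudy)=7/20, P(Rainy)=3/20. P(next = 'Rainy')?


P(next=Rainy) = Σᵢ P(now=i)×P(i→Rainy)
= 1/2×1/3 + 7/20×3/11 + 3/20×1/4
= 1/6 + 21/220 + 3/80 = 791/2640

P = 791/2640 ≈ 0.2996


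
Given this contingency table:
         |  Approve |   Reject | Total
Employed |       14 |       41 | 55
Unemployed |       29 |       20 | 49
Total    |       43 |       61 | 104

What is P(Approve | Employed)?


P(Approve | Employed) = 14/(14+41) = 14/55

P(Approve|Employed) = 14/55 ≈ 25.45%


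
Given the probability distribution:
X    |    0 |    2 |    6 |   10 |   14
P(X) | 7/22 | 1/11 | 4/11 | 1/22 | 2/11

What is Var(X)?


E[X] = 59/11
E[X²] = 590/11
Var(X) = E[X²] - (E[X])² = 590/11 - 3481/121 = 3009/121

Var(X) = 3009/121 ≈ 24.8678


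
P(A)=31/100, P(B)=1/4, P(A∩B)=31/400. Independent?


P(A)×P(B) = 31/400
P(A∩B) = 31/400
Equal ✓ → Independent

Yes, independent


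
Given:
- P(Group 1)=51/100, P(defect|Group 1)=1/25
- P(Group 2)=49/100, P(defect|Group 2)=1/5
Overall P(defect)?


P(B) = Σ P(B|Aᵢ)×P(Aᵢ)
  1/25×51/100 = 51/2500
  1/5×49/100 = 49/500
Sum = 74/625

P(defect) = 74/625 ≈ 11.84%


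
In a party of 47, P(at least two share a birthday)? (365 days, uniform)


P(all different) = Π(365-i)/365 for i=0..46
= 0.045226
P(match) = 1 - 0.045226 = 0.954774

P ≈ 0.9548 ≈ 95.48%


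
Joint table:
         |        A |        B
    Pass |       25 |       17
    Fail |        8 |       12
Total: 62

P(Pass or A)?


P(Pass∨A) = P(Pass) + P(A) - P(Pass∧A)
= (42 + 33 - 25)/62 = 50/62 = 25/31

P = 25/31 ≈ 80.65%


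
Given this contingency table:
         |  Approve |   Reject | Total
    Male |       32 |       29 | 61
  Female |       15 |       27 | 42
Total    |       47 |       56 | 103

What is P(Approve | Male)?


P(Approve | Male) = 32/(32+29) = 32/61

P(Approve|Male) = 32/61 ≈ 52.46%


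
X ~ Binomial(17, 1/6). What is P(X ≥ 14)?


P(X ≥ 14) = Σ P(X=i) for i=14..17
P(X=14) = 10625/2115832430592
P(X=15) = 425/2115832430592
P(X=16) = 85/16926659444736
P(X=17) = 1/16926659444736
Sum = 44243/8463329722368

P(X ≥ 14) = 44243/8463329722368 ≈ 0.00%


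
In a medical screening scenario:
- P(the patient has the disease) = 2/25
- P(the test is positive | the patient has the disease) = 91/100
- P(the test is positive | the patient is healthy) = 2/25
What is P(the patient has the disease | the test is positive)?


Using Bayes' theorem:
P(A|B) = P(B|A)·P(A) / P(B)

P(the test is positive) = 91/100 × 2/25 + 2/25 × 23/25
= 91/1250 + 46/625 = 183/1250

P(the patient has the disease|the test is positive) = (91/1250) / (183/1250) = 91/183

P(the patient has the disease|the test is positive) = 91/183 ≈ 49.73%


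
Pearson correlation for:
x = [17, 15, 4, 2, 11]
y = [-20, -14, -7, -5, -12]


n=5, Σx=49, Σy=-58, Σxy=-720, Σx²=655, Σy²=814
r = (5×(-720) - 49×(-58))/√((5×655 - 49²)(5×814 - (-58)²))
= -758/√(874×706) = -758/√617044 ≈ -758/785.5215 ≈ -0.9650

r ≈ -0.9650


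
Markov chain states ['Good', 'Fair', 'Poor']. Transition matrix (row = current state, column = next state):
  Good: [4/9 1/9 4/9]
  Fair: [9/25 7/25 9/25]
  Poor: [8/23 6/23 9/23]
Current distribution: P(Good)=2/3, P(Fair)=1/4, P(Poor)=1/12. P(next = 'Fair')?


P(next=Fair) = Σᵢ P(now=i)×P(i→Fair)
= 2/3×1/9 + 1/4×7/25 + 1/12×6/23
= 2/27 + 7/100 + 1/46 = 10297/62100

P = 10297/62100 ≈ 0.1658


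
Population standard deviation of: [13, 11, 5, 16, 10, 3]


Mean = 58/6 = 29/3
  (13-29/3)²=100/9
  (11-29/3)²=16/9
  (5-29/3)²=196/9
  (16-29/3)²=361/9
  (10-29/3)²=1/9
  (3-29/3)²=400/9
Σ(x-μ)² = 358/3
σ² = (358/3)/6 = 179/9

σ = √(179/9) ≈ 4.4597


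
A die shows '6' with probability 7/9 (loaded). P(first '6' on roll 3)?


Geometric: P(X=3) = (1-p)^(k-1)×p = (2/9)^2×7/9 = 28/729

P(X=3) = 28/729 ≈ 3.84%


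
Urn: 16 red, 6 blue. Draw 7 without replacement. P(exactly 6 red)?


Hypergeometric: C(16,6)×C(6,1)/C(22,7)
= 8008×6/170544 = 91/323

P(X=6) = 91/323 ≈ 28.17%


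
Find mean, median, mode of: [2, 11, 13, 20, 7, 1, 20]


Sorted: [1, 2, 7, 11, 13, 20, 20]
Mean = 74/7
Median = 11
Freq: {2: 1, 11: 1, 13: 1, 20: 2, 7: 1, 1: 1}
Mode: [20]

Mean=74/7, Median=11, Mode=20


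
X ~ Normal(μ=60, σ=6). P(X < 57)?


z = (57-60)/6 = -0.5
P(Z < -0.5) = 0.3085

P(X < 57) ≈ 0.3085


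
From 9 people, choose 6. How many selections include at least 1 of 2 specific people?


Complement: C(9,6) - C(7,6) = 84 - 7 = 77

77


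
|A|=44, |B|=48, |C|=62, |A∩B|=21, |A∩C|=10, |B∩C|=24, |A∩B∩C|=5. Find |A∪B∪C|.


|A∪B∪C| = 44+48+62-21-10-24+5 = 104

|A∪B∪C| = 104


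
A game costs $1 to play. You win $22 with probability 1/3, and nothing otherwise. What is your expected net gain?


E[gain] = (22-1)×1/3 + (-1)×2/3
= 7 - 2/3 = 19/3

Expected net gain = $19/3 ≈ $6.33
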